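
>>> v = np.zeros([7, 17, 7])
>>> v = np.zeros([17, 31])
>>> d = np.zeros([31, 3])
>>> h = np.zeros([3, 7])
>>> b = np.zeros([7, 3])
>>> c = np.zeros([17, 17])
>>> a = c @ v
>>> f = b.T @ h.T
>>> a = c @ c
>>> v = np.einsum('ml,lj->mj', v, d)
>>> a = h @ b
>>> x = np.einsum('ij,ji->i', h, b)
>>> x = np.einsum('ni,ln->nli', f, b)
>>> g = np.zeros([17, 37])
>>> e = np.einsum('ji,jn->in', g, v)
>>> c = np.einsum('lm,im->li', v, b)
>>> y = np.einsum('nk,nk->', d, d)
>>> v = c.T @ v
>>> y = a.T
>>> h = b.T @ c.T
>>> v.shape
(7, 3)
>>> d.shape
(31, 3)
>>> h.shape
(3, 17)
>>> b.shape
(7, 3)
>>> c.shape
(17, 7)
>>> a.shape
(3, 3)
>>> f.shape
(3, 3)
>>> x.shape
(3, 7, 3)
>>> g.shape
(17, 37)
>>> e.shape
(37, 3)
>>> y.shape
(3, 3)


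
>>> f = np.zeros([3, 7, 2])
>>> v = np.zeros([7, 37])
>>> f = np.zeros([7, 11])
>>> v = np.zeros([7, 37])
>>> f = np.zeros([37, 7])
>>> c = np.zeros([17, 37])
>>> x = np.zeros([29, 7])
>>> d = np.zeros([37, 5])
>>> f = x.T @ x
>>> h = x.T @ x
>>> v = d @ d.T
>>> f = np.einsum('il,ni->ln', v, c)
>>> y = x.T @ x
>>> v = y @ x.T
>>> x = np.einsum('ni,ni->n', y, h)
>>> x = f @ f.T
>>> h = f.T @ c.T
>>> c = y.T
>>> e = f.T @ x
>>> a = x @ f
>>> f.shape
(37, 17)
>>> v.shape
(7, 29)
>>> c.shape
(7, 7)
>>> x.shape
(37, 37)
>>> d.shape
(37, 5)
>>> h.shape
(17, 17)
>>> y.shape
(7, 7)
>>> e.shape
(17, 37)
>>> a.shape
(37, 17)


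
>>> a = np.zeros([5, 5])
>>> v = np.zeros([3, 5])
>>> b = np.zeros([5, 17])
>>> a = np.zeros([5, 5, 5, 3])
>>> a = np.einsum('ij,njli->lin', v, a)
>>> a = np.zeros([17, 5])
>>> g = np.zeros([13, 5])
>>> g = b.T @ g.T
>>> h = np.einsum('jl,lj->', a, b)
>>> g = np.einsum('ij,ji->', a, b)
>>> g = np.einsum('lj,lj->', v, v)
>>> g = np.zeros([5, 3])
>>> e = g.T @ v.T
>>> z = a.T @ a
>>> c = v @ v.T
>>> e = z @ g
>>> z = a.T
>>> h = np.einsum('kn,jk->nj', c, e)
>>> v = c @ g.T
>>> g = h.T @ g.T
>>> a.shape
(17, 5)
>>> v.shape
(3, 5)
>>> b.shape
(5, 17)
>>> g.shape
(5, 5)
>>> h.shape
(3, 5)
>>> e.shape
(5, 3)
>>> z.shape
(5, 17)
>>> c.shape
(3, 3)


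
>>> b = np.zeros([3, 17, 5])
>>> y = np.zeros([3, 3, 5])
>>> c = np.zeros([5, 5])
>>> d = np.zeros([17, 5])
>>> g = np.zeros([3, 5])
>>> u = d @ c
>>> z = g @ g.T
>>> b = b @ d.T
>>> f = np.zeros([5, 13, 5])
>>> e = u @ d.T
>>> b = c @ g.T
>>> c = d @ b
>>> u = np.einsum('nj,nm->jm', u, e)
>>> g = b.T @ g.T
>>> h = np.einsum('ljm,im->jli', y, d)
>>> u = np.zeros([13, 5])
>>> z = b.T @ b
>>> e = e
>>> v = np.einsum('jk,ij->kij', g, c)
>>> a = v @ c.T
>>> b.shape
(5, 3)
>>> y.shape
(3, 3, 5)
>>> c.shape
(17, 3)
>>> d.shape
(17, 5)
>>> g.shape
(3, 3)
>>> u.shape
(13, 5)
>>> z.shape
(3, 3)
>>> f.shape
(5, 13, 5)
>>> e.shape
(17, 17)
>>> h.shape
(3, 3, 17)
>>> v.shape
(3, 17, 3)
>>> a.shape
(3, 17, 17)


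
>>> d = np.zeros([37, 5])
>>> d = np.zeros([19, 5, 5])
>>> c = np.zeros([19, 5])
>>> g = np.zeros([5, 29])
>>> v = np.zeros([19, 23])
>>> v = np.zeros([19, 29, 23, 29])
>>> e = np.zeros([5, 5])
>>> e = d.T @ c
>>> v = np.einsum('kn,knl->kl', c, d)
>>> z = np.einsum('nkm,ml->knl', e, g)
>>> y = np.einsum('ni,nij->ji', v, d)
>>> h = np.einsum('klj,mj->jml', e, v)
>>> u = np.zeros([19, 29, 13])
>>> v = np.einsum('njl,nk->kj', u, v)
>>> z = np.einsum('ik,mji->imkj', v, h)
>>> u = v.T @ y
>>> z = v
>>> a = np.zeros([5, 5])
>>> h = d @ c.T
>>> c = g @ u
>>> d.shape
(19, 5, 5)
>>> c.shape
(5, 5)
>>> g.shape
(5, 29)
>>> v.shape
(5, 29)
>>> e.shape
(5, 5, 5)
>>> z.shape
(5, 29)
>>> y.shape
(5, 5)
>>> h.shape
(19, 5, 19)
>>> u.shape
(29, 5)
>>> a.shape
(5, 5)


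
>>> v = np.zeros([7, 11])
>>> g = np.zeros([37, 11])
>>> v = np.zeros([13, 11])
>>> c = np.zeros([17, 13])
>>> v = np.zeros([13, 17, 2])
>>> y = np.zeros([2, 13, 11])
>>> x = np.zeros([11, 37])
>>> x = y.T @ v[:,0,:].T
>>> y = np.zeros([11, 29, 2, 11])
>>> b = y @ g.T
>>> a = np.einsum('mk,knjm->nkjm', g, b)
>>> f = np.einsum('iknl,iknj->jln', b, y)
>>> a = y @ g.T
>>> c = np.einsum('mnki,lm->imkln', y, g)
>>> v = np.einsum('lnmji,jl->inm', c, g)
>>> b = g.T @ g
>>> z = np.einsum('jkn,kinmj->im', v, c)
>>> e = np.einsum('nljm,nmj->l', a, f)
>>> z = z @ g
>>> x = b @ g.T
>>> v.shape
(29, 11, 2)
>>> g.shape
(37, 11)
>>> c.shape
(11, 11, 2, 37, 29)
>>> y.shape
(11, 29, 2, 11)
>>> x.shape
(11, 37)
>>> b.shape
(11, 11)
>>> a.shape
(11, 29, 2, 37)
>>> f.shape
(11, 37, 2)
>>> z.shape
(11, 11)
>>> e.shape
(29,)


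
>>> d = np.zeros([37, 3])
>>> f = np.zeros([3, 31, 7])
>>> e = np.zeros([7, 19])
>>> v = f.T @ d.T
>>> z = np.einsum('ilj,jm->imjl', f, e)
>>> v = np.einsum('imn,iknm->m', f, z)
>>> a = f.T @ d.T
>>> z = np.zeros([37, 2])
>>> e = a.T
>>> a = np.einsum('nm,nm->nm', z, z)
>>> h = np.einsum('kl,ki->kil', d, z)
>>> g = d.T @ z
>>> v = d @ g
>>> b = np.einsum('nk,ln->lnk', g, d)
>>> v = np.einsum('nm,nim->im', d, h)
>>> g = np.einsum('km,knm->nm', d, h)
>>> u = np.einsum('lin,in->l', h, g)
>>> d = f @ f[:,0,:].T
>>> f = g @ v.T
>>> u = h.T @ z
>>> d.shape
(3, 31, 3)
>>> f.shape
(2, 2)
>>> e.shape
(37, 31, 7)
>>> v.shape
(2, 3)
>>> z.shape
(37, 2)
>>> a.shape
(37, 2)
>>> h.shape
(37, 2, 3)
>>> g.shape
(2, 3)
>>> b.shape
(37, 3, 2)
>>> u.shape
(3, 2, 2)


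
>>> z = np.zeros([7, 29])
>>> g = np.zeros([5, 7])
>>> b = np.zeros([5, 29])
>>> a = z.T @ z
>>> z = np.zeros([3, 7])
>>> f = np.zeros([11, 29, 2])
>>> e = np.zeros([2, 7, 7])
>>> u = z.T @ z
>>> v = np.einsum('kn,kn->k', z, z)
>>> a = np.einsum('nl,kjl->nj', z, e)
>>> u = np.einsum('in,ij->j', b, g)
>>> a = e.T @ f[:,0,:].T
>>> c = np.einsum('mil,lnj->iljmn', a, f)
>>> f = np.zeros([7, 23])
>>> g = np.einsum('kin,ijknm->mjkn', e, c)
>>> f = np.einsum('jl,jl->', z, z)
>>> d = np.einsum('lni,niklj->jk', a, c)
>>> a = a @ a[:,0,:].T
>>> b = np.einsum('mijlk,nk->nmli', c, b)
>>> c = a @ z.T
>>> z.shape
(3, 7)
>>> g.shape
(29, 11, 2, 7)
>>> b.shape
(5, 7, 7, 11)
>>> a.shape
(7, 7, 7)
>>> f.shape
()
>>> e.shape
(2, 7, 7)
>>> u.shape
(7,)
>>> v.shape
(3,)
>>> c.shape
(7, 7, 3)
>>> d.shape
(29, 2)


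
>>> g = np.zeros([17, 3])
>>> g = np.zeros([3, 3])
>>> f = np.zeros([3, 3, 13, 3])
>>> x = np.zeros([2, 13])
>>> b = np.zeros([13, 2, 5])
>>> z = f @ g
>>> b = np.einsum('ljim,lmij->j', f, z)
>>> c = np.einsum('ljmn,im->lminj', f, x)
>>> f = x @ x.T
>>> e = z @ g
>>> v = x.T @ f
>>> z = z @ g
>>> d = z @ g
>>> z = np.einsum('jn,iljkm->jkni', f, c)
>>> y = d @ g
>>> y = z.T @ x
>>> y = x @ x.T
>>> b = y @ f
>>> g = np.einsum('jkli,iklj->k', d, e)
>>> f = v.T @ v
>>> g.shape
(3,)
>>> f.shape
(2, 2)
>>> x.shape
(2, 13)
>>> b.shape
(2, 2)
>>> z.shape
(2, 3, 2, 3)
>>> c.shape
(3, 13, 2, 3, 3)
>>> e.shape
(3, 3, 13, 3)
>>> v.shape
(13, 2)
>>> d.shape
(3, 3, 13, 3)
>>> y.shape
(2, 2)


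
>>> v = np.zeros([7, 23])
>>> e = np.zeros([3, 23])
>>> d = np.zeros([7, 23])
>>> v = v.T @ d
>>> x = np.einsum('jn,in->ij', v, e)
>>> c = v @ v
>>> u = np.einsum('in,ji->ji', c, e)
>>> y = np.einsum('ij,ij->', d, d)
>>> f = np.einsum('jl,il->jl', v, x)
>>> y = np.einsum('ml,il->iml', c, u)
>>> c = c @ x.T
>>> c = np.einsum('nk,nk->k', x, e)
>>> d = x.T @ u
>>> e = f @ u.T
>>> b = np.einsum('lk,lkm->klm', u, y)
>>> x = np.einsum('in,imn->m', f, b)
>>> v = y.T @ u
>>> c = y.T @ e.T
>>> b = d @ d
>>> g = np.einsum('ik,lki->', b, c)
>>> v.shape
(23, 23, 23)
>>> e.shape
(23, 3)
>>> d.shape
(23, 23)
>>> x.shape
(3,)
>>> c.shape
(23, 23, 23)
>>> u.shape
(3, 23)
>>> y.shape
(3, 23, 23)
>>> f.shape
(23, 23)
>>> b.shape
(23, 23)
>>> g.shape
()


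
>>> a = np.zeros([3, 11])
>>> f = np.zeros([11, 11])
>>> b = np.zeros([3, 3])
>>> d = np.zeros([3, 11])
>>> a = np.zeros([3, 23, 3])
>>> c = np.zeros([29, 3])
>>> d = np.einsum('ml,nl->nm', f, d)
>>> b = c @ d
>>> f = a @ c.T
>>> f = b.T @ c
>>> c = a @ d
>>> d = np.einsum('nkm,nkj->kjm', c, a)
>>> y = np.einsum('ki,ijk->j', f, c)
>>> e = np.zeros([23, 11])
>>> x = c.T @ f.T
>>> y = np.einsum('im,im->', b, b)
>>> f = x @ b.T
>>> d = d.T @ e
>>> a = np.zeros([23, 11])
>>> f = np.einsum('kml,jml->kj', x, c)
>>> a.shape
(23, 11)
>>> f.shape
(11, 3)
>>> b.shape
(29, 11)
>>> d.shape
(11, 3, 11)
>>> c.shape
(3, 23, 11)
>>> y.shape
()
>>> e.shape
(23, 11)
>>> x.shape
(11, 23, 11)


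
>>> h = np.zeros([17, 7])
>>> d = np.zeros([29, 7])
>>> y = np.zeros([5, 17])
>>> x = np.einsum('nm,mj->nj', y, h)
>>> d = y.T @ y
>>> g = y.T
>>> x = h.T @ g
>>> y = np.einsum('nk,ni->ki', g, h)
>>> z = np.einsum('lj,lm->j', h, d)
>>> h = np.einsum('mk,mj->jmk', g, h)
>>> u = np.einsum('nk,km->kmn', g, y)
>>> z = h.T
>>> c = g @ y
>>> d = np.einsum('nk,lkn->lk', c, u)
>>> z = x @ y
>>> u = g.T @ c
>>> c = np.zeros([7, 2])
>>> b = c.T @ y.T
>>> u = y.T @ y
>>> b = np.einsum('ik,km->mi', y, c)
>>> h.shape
(7, 17, 5)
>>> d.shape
(5, 7)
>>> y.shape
(5, 7)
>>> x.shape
(7, 5)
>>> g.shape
(17, 5)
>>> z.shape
(7, 7)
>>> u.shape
(7, 7)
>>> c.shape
(7, 2)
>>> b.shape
(2, 5)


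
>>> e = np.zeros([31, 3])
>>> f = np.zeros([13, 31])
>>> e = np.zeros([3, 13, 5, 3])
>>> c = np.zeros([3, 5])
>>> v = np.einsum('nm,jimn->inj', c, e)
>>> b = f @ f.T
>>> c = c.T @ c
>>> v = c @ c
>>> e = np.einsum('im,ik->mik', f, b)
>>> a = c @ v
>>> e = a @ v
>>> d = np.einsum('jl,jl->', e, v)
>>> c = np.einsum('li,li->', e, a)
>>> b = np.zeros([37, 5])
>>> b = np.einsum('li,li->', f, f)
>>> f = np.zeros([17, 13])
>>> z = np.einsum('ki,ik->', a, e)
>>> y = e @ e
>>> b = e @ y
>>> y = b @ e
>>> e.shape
(5, 5)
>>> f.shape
(17, 13)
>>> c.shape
()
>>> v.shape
(5, 5)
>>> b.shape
(5, 5)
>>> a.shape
(5, 5)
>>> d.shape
()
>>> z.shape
()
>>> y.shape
(5, 5)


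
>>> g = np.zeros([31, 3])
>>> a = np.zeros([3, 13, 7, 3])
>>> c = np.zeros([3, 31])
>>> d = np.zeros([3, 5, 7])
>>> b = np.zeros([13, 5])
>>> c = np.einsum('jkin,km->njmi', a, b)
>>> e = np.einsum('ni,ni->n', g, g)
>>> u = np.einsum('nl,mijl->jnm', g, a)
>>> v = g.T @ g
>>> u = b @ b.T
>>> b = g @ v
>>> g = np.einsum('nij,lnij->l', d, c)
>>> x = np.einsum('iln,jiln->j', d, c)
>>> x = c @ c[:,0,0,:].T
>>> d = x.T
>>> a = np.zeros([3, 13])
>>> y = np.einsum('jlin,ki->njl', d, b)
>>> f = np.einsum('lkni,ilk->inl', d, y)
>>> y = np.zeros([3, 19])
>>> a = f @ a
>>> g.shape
(3,)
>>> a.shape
(3, 3, 13)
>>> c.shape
(3, 3, 5, 7)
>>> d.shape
(3, 5, 3, 3)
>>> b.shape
(31, 3)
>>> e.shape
(31,)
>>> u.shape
(13, 13)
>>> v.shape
(3, 3)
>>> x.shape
(3, 3, 5, 3)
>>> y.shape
(3, 19)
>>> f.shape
(3, 3, 3)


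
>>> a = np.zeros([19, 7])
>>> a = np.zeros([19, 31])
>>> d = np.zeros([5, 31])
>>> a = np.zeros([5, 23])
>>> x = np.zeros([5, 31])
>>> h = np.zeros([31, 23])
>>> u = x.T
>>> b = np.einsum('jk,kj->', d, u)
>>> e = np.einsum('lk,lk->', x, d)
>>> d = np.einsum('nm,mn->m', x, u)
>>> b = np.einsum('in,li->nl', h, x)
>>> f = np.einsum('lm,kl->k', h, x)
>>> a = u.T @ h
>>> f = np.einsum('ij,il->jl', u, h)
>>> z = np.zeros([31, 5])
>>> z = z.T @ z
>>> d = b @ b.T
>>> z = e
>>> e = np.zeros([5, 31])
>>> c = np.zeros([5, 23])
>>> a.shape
(5, 23)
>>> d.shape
(23, 23)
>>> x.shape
(5, 31)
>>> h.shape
(31, 23)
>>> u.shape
(31, 5)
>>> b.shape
(23, 5)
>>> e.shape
(5, 31)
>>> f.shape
(5, 23)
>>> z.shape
()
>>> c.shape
(5, 23)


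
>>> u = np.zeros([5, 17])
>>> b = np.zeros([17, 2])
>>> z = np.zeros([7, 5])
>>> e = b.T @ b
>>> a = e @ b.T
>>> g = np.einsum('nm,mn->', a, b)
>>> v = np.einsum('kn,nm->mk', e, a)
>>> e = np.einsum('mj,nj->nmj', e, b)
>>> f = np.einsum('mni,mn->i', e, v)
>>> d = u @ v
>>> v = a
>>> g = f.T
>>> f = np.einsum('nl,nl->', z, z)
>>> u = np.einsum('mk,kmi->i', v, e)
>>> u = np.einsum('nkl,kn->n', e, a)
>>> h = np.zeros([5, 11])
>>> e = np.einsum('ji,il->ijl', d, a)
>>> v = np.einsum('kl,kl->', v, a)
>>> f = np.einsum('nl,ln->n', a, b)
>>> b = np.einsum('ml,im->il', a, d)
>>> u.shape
(17,)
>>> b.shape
(5, 17)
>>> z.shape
(7, 5)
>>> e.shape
(2, 5, 17)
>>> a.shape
(2, 17)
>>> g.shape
(2,)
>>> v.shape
()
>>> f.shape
(2,)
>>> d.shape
(5, 2)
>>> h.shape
(5, 11)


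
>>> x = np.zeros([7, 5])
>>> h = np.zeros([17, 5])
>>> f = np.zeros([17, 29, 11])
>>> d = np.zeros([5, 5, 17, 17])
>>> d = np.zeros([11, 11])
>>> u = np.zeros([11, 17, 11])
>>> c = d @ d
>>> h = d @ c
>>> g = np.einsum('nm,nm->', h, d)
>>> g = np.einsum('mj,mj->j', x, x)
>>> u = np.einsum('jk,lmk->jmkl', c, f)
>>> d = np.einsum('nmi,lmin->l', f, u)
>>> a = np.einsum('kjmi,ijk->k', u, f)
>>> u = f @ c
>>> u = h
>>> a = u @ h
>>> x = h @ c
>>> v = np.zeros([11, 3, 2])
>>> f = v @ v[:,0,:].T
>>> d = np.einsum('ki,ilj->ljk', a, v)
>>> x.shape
(11, 11)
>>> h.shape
(11, 11)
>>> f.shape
(11, 3, 11)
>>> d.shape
(3, 2, 11)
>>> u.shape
(11, 11)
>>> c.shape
(11, 11)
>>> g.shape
(5,)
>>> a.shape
(11, 11)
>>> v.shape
(11, 3, 2)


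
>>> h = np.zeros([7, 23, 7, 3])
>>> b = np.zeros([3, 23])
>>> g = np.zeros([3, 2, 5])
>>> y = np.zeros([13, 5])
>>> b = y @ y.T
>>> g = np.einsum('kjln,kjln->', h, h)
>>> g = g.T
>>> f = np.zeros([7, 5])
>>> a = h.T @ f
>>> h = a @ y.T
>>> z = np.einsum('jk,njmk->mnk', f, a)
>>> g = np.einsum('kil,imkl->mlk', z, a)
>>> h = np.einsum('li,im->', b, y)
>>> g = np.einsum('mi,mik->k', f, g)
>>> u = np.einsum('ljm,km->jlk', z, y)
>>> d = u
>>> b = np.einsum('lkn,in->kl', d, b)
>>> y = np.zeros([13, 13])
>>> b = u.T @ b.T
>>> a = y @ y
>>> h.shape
()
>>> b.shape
(13, 23, 23)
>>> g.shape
(23,)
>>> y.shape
(13, 13)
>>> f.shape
(7, 5)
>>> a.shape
(13, 13)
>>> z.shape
(23, 3, 5)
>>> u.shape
(3, 23, 13)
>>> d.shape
(3, 23, 13)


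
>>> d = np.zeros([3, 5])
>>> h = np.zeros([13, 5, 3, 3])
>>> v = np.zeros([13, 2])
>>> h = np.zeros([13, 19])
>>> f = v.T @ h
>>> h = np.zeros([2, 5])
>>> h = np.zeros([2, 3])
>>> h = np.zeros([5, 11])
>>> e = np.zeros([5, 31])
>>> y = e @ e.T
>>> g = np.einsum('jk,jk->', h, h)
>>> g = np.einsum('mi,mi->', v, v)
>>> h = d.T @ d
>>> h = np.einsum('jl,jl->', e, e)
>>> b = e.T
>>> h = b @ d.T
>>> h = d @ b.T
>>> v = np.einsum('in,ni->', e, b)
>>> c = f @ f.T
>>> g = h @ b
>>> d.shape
(3, 5)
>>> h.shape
(3, 31)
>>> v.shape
()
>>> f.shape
(2, 19)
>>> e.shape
(5, 31)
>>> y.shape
(5, 5)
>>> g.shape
(3, 5)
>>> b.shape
(31, 5)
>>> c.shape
(2, 2)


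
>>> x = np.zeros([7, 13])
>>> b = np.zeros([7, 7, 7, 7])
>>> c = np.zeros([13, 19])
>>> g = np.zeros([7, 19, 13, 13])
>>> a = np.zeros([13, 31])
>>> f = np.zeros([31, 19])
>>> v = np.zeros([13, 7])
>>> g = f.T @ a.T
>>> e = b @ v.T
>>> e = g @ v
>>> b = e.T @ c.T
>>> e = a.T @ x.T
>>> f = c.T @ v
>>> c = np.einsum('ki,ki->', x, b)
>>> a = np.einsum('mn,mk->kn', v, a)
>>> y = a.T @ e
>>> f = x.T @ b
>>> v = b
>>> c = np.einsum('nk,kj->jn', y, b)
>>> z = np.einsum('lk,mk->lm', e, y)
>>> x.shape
(7, 13)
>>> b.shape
(7, 13)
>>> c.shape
(13, 7)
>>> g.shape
(19, 13)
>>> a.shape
(31, 7)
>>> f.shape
(13, 13)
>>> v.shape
(7, 13)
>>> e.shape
(31, 7)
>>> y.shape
(7, 7)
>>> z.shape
(31, 7)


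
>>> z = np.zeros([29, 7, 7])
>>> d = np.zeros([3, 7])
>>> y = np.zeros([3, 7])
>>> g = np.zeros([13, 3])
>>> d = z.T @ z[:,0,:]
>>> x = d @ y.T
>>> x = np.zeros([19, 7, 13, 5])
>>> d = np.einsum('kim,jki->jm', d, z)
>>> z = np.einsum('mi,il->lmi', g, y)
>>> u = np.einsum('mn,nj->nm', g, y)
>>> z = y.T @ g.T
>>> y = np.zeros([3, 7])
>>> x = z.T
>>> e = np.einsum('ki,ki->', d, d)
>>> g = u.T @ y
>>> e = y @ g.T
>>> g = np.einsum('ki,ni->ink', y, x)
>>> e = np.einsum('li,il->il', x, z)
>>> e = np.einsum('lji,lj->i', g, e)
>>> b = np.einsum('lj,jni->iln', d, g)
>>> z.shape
(7, 13)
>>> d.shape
(29, 7)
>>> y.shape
(3, 7)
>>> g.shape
(7, 13, 3)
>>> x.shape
(13, 7)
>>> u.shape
(3, 13)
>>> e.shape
(3,)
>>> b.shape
(3, 29, 13)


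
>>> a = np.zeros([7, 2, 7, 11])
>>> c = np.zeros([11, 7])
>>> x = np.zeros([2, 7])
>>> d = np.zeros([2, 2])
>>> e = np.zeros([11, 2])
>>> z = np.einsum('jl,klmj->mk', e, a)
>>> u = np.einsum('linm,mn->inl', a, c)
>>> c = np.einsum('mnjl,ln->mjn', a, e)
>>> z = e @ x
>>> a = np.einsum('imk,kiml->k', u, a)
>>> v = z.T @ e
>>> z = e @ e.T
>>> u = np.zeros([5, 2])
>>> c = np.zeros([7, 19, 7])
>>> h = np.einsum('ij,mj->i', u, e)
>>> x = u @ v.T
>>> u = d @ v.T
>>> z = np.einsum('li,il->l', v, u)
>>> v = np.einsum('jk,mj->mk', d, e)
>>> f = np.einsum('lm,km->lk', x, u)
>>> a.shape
(7,)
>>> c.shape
(7, 19, 7)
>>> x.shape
(5, 7)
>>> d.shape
(2, 2)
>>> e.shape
(11, 2)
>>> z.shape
(7,)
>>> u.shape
(2, 7)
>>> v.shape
(11, 2)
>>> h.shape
(5,)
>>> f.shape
(5, 2)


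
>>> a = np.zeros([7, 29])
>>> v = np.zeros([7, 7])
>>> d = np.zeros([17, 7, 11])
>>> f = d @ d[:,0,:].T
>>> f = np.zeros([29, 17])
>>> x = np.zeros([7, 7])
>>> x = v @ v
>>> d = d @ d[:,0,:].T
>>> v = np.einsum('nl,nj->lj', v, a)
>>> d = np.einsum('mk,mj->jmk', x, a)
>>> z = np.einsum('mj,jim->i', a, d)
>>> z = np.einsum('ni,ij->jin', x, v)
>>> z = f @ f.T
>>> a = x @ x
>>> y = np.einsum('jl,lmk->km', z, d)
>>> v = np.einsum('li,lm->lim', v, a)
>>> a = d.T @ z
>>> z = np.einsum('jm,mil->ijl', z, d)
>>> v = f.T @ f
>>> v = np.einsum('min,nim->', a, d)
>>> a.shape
(7, 7, 29)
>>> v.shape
()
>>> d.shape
(29, 7, 7)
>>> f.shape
(29, 17)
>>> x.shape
(7, 7)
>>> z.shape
(7, 29, 7)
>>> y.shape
(7, 7)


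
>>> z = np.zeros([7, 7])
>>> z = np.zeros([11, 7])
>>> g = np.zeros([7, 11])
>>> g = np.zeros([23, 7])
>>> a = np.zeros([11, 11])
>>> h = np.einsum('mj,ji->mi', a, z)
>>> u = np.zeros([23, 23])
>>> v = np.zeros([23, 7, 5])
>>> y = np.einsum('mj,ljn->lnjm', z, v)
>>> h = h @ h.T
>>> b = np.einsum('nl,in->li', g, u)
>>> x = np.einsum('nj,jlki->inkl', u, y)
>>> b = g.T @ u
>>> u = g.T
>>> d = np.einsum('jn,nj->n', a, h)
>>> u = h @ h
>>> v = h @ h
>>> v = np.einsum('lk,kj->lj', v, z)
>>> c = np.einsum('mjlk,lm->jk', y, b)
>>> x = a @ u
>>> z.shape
(11, 7)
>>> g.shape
(23, 7)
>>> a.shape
(11, 11)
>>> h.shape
(11, 11)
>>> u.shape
(11, 11)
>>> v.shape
(11, 7)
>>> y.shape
(23, 5, 7, 11)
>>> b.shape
(7, 23)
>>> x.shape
(11, 11)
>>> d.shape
(11,)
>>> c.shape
(5, 11)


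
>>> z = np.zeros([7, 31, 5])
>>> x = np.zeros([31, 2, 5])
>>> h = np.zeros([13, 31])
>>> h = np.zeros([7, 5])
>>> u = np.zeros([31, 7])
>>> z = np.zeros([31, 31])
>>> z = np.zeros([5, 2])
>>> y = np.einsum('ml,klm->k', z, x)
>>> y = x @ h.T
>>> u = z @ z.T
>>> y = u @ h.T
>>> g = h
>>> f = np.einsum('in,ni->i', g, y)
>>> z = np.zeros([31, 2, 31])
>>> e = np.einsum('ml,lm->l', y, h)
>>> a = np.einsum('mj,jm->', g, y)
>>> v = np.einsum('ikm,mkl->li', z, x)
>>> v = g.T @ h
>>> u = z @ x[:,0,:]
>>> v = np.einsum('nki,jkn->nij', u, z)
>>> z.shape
(31, 2, 31)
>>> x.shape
(31, 2, 5)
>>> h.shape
(7, 5)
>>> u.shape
(31, 2, 5)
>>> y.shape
(5, 7)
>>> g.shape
(7, 5)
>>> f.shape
(7,)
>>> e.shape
(7,)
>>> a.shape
()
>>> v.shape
(31, 5, 31)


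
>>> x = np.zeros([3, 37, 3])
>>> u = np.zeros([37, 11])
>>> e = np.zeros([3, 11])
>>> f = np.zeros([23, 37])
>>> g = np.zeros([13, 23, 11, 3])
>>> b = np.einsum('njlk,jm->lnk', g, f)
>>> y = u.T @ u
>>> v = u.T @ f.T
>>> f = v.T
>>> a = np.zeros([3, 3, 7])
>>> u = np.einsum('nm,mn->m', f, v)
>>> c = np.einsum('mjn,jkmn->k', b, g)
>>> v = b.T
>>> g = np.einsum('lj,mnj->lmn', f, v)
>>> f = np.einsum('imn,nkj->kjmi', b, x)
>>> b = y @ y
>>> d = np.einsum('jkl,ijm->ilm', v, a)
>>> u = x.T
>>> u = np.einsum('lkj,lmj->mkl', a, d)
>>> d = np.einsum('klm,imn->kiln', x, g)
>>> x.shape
(3, 37, 3)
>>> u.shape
(11, 3, 3)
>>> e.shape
(3, 11)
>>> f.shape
(37, 3, 13, 11)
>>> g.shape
(23, 3, 13)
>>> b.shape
(11, 11)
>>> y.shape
(11, 11)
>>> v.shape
(3, 13, 11)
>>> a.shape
(3, 3, 7)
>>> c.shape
(23,)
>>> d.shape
(3, 23, 37, 13)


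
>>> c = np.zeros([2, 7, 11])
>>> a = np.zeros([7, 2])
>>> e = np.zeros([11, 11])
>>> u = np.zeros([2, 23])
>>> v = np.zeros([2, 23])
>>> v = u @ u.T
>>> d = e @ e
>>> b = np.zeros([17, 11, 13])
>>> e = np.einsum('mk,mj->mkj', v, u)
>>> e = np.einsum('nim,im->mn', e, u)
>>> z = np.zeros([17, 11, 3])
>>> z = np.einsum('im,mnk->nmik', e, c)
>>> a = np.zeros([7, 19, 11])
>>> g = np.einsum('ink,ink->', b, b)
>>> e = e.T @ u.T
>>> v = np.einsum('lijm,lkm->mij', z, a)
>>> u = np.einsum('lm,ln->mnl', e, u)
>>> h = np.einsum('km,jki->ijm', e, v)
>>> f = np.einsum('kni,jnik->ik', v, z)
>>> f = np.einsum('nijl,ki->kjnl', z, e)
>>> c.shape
(2, 7, 11)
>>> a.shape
(7, 19, 11)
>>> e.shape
(2, 2)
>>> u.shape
(2, 23, 2)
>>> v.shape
(11, 2, 23)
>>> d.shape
(11, 11)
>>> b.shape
(17, 11, 13)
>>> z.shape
(7, 2, 23, 11)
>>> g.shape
()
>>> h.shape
(23, 11, 2)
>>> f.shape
(2, 23, 7, 11)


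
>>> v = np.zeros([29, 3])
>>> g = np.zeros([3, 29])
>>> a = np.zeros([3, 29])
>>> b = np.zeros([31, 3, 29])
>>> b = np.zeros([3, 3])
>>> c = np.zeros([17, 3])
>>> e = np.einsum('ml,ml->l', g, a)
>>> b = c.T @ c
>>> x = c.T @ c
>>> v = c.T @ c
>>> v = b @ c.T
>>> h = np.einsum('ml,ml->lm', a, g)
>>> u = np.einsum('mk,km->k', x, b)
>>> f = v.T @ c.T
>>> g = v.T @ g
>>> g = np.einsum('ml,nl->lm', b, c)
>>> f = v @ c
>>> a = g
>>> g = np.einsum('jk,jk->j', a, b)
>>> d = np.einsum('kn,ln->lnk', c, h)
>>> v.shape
(3, 17)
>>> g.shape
(3,)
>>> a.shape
(3, 3)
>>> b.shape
(3, 3)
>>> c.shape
(17, 3)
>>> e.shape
(29,)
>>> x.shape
(3, 3)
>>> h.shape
(29, 3)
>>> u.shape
(3,)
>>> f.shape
(3, 3)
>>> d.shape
(29, 3, 17)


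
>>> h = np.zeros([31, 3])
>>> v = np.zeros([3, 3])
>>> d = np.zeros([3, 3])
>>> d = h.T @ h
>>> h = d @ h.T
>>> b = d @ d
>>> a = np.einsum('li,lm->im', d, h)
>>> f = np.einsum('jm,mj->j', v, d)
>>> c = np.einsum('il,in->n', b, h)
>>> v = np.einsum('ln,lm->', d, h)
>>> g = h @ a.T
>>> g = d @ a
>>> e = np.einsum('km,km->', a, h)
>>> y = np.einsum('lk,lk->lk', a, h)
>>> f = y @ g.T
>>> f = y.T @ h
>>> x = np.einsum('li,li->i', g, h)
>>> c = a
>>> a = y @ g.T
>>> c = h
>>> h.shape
(3, 31)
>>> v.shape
()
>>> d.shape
(3, 3)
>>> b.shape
(3, 3)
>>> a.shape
(3, 3)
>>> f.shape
(31, 31)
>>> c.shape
(3, 31)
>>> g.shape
(3, 31)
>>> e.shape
()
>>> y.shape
(3, 31)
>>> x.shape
(31,)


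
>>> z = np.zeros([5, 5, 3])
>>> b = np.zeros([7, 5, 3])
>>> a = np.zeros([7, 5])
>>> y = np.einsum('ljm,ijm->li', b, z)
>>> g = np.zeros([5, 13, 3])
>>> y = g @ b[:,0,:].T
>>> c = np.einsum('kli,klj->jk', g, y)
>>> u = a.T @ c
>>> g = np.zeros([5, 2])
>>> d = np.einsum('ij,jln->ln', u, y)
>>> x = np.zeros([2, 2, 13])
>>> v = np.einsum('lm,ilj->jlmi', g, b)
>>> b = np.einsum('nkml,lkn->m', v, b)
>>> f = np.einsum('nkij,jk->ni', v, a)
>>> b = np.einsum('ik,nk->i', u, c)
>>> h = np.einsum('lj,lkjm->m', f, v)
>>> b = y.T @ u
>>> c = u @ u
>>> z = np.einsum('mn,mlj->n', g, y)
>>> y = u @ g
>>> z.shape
(2,)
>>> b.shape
(7, 13, 5)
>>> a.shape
(7, 5)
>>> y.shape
(5, 2)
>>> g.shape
(5, 2)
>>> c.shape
(5, 5)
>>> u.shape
(5, 5)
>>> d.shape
(13, 7)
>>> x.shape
(2, 2, 13)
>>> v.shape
(3, 5, 2, 7)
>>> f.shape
(3, 2)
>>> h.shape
(7,)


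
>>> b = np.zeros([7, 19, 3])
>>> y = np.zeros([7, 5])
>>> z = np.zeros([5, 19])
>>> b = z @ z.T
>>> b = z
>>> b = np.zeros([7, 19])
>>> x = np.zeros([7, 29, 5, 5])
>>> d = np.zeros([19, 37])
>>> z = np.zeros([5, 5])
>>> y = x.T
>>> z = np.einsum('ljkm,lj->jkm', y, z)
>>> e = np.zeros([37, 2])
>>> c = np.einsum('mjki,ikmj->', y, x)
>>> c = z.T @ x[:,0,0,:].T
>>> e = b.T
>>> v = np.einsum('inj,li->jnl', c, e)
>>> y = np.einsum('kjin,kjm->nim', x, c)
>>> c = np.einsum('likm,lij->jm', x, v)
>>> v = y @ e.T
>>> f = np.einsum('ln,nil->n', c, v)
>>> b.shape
(7, 19)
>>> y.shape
(5, 5, 7)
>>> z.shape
(5, 29, 7)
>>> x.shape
(7, 29, 5, 5)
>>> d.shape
(19, 37)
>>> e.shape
(19, 7)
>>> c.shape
(19, 5)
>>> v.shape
(5, 5, 19)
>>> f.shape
(5,)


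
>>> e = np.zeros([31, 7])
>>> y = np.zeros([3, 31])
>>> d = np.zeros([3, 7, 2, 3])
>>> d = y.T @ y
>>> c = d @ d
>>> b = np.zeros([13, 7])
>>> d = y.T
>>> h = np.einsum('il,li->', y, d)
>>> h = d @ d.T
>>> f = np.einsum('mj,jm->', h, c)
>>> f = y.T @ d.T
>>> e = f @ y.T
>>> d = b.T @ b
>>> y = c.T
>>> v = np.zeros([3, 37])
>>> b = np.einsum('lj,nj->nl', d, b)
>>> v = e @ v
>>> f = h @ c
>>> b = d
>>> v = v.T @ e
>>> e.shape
(31, 3)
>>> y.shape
(31, 31)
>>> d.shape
(7, 7)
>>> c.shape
(31, 31)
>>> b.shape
(7, 7)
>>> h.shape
(31, 31)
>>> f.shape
(31, 31)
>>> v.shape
(37, 3)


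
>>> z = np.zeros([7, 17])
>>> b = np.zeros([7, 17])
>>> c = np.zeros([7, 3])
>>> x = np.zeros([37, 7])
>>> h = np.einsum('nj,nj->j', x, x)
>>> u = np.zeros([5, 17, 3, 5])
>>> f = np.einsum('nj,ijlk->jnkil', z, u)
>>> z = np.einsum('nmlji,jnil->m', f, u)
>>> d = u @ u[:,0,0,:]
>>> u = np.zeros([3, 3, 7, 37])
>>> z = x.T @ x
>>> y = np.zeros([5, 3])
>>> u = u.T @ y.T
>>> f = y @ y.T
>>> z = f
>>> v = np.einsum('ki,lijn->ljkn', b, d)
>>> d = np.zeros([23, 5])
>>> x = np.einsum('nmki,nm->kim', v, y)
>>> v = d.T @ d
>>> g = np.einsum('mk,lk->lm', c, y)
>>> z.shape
(5, 5)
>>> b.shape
(7, 17)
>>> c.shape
(7, 3)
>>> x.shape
(7, 5, 3)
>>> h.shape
(7,)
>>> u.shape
(37, 7, 3, 5)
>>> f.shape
(5, 5)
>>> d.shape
(23, 5)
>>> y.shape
(5, 3)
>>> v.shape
(5, 5)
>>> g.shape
(5, 7)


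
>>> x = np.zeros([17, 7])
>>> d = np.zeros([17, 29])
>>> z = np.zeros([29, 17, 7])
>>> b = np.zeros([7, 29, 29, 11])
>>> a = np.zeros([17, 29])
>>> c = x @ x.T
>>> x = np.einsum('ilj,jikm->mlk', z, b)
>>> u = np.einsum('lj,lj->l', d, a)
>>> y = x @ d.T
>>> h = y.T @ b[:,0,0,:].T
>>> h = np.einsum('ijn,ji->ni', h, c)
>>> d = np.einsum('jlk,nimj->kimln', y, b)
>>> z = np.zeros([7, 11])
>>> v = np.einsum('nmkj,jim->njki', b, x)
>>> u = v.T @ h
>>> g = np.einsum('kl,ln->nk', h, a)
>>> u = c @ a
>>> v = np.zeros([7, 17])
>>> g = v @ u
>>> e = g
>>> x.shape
(11, 17, 29)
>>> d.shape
(17, 29, 29, 17, 7)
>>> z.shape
(7, 11)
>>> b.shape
(7, 29, 29, 11)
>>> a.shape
(17, 29)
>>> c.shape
(17, 17)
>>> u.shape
(17, 29)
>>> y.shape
(11, 17, 17)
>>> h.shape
(7, 17)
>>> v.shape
(7, 17)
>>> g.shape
(7, 29)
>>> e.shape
(7, 29)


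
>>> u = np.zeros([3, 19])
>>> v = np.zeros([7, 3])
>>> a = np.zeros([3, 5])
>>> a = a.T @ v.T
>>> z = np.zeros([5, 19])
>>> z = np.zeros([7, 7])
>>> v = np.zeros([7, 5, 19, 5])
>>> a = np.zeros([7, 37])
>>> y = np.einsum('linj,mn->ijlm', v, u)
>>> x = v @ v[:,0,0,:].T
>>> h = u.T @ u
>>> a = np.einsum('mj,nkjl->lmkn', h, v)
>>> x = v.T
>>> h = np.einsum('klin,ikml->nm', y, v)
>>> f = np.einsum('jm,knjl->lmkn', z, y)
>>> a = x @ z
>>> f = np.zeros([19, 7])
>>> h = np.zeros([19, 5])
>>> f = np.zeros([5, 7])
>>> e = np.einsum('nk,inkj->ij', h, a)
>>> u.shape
(3, 19)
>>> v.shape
(7, 5, 19, 5)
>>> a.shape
(5, 19, 5, 7)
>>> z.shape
(7, 7)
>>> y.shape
(5, 5, 7, 3)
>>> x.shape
(5, 19, 5, 7)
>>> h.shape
(19, 5)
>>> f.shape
(5, 7)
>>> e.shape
(5, 7)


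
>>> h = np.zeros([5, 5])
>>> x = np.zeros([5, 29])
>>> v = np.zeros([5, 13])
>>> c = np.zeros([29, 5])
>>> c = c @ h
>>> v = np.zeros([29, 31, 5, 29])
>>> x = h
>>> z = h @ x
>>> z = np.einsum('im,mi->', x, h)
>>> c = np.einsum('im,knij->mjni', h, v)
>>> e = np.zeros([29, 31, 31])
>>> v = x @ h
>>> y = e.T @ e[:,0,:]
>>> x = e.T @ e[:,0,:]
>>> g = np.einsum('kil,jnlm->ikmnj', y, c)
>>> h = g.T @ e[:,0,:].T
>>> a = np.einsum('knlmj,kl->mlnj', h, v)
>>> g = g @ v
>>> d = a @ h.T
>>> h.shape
(5, 29, 5, 31, 29)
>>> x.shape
(31, 31, 31)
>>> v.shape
(5, 5)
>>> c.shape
(5, 29, 31, 5)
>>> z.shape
()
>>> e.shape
(29, 31, 31)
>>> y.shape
(31, 31, 31)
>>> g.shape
(31, 31, 5, 29, 5)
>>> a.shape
(31, 5, 29, 29)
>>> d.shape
(29, 31, 5, 29, 5)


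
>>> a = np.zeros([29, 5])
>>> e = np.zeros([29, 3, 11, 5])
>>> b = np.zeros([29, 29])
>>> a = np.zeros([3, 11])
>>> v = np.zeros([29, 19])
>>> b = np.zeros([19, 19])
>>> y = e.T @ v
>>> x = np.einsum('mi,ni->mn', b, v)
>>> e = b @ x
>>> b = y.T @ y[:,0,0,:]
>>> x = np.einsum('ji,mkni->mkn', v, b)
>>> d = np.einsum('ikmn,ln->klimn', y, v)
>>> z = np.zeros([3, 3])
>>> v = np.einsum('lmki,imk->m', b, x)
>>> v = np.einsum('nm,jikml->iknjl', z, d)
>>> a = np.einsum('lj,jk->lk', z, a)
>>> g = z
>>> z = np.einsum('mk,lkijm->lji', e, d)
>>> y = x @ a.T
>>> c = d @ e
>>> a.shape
(3, 11)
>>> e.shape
(19, 29)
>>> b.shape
(19, 3, 11, 19)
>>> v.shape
(29, 5, 3, 11, 19)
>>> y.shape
(19, 3, 3)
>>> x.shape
(19, 3, 11)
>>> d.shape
(11, 29, 5, 3, 19)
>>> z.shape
(11, 3, 5)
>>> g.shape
(3, 3)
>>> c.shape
(11, 29, 5, 3, 29)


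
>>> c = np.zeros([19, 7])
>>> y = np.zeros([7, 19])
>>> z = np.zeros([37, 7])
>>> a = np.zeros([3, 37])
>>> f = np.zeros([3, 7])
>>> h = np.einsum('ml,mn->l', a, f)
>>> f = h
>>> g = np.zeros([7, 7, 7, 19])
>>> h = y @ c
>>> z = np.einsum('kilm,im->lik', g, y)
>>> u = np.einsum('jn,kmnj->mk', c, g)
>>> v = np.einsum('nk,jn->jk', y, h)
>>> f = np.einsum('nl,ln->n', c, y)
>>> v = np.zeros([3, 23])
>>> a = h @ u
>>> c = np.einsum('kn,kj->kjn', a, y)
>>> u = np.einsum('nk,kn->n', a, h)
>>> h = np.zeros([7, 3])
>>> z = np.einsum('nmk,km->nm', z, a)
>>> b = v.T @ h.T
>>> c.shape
(7, 19, 7)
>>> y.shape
(7, 19)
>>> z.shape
(7, 7)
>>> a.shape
(7, 7)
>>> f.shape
(19,)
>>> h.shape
(7, 3)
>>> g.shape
(7, 7, 7, 19)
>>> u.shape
(7,)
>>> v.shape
(3, 23)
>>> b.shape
(23, 7)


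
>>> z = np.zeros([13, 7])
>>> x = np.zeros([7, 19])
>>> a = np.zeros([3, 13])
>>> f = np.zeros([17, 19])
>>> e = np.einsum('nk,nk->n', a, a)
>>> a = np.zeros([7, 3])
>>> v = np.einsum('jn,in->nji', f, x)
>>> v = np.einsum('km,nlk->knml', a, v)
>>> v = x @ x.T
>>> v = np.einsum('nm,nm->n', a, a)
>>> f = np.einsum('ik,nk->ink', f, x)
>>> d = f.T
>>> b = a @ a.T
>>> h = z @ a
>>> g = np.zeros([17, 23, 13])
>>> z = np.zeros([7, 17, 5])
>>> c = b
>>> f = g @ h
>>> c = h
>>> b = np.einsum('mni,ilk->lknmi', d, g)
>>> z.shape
(7, 17, 5)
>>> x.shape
(7, 19)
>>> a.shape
(7, 3)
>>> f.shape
(17, 23, 3)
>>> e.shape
(3,)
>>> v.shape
(7,)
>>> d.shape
(19, 7, 17)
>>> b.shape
(23, 13, 7, 19, 17)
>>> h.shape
(13, 3)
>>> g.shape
(17, 23, 13)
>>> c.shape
(13, 3)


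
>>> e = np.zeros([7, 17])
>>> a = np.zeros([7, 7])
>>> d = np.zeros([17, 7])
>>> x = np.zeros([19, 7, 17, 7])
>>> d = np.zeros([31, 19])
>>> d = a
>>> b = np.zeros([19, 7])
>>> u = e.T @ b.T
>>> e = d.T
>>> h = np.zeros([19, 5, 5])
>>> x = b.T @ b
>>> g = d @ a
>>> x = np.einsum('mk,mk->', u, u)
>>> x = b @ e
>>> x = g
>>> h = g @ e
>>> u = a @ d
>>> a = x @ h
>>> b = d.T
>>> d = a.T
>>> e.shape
(7, 7)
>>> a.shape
(7, 7)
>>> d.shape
(7, 7)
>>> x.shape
(7, 7)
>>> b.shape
(7, 7)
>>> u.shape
(7, 7)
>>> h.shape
(7, 7)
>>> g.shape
(7, 7)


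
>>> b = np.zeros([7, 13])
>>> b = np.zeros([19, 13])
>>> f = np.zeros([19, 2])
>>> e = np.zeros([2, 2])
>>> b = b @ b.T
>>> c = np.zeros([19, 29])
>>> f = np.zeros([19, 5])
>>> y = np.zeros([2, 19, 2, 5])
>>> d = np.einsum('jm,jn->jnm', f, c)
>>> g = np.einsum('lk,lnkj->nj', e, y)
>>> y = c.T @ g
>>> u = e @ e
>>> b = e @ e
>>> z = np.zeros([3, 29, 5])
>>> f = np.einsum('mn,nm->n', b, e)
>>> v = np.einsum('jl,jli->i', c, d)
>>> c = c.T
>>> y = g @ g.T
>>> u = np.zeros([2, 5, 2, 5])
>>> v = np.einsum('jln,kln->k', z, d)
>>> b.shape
(2, 2)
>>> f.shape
(2,)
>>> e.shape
(2, 2)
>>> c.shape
(29, 19)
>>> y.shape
(19, 19)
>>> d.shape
(19, 29, 5)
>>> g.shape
(19, 5)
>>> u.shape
(2, 5, 2, 5)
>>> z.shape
(3, 29, 5)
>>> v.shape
(19,)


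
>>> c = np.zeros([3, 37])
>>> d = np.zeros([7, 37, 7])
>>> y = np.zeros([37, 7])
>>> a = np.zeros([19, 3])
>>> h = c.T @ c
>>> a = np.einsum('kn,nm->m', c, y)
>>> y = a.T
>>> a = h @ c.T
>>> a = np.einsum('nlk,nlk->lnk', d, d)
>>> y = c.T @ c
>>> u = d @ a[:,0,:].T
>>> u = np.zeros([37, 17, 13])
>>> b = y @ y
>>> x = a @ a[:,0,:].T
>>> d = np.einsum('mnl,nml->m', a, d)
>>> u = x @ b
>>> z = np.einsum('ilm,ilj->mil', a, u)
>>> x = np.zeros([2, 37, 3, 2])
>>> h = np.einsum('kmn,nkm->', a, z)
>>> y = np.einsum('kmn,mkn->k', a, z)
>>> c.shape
(3, 37)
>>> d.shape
(37,)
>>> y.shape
(37,)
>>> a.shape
(37, 7, 7)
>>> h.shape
()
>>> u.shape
(37, 7, 37)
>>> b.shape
(37, 37)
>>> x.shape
(2, 37, 3, 2)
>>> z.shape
(7, 37, 7)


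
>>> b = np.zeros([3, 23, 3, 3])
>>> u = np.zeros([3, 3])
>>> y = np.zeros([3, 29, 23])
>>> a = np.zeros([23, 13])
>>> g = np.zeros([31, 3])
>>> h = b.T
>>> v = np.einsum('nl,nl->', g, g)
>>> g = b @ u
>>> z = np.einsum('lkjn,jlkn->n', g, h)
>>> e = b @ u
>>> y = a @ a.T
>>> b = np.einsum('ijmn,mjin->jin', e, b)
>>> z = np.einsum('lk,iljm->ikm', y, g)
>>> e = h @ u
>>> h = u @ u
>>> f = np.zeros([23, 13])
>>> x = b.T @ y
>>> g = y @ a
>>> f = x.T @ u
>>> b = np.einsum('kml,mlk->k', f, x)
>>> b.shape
(23,)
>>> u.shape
(3, 3)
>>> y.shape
(23, 23)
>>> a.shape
(23, 13)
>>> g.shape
(23, 13)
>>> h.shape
(3, 3)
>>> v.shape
()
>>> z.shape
(3, 23, 3)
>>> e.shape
(3, 3, 23, 3)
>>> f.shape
(23, 3, 3)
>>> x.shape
(3, 3, 23)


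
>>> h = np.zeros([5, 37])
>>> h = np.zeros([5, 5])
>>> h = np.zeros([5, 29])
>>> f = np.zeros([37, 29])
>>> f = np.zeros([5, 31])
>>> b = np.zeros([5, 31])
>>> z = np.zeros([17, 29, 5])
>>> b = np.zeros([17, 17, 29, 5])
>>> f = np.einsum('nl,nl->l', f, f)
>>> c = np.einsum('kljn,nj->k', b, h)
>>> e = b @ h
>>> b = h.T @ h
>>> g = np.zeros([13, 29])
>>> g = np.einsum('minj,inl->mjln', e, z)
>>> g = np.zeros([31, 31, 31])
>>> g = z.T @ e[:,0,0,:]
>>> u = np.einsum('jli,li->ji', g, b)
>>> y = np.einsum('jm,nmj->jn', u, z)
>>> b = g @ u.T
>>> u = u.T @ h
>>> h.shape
(5, 29)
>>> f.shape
(31,)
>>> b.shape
(5, 29, 5)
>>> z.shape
(17, 29, 5)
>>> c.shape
(17,)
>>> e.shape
(17, 17, 29, 29)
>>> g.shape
(5, 29, 29)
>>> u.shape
(29, 29)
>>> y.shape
(5, 17)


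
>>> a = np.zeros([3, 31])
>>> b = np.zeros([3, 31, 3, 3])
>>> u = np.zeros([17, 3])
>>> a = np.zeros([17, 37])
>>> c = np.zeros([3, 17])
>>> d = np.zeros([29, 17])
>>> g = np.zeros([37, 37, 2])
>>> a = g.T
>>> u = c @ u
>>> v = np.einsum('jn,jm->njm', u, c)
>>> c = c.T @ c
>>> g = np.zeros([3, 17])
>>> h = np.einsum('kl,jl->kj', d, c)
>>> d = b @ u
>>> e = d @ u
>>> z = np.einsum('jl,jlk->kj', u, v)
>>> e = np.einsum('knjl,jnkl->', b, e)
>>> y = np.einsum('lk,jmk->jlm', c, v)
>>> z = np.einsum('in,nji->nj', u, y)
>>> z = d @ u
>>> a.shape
(2, 37, 37)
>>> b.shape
(3, 31, 3, 3)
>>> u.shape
(3, 3)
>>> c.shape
(17, 17)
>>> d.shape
(3, 31, 3, 3)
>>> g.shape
(3, 17)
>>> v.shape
(3, 3, 17)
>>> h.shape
(29, 17)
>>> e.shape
()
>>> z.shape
(3, 31, 3, 3)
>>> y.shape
(3, 17, 3)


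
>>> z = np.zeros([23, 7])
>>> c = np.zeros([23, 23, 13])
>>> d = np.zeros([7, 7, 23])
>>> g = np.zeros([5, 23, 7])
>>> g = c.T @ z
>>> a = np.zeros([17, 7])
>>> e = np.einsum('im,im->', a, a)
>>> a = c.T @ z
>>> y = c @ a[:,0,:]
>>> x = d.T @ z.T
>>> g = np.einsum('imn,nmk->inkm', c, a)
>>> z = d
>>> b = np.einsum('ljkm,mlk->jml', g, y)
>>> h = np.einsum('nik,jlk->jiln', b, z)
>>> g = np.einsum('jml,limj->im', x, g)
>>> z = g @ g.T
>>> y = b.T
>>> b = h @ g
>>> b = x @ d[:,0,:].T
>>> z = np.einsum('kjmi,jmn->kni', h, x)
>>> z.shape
(7, 23, 13)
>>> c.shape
(23, 23, 13)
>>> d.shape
(7, 7, 23)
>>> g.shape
(13, 7)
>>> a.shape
(13, 23, 7)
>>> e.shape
()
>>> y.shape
(23, 23, 13)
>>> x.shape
(23, 7, 23)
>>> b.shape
(23, 7, 7)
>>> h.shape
(7, 23, 7, 13)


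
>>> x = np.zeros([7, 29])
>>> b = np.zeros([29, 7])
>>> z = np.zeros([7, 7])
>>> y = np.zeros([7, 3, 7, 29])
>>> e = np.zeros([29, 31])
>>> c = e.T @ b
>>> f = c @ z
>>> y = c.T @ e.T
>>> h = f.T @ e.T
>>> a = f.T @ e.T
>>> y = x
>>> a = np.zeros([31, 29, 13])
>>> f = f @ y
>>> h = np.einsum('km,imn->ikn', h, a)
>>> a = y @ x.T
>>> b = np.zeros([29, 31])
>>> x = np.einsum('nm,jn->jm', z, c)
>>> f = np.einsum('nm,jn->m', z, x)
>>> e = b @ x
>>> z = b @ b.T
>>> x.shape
(31, 7)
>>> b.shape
(29, 31)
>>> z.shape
(29, 29)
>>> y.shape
(7, 29)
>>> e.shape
(29, 7)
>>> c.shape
(31, 7)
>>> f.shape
(7,)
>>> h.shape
(31, 7, 13)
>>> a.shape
(7, 7)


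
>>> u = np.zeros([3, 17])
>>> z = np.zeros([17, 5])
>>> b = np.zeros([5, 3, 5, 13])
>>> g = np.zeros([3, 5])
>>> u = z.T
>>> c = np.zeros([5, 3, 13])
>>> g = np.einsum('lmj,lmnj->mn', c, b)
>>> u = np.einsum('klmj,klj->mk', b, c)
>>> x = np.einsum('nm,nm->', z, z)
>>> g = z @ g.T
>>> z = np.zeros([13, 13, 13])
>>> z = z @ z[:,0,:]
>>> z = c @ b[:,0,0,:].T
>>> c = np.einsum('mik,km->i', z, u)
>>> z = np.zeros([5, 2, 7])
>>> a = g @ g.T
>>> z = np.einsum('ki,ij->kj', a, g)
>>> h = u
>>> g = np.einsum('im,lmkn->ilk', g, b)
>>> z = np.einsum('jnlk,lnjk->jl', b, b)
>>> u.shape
(5, 5)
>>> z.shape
(5, 5)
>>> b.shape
(5, 3, 5, 13)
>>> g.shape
(17, 5, 5)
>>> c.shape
(3,)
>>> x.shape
()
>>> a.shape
(17, 17)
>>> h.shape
(5, 5)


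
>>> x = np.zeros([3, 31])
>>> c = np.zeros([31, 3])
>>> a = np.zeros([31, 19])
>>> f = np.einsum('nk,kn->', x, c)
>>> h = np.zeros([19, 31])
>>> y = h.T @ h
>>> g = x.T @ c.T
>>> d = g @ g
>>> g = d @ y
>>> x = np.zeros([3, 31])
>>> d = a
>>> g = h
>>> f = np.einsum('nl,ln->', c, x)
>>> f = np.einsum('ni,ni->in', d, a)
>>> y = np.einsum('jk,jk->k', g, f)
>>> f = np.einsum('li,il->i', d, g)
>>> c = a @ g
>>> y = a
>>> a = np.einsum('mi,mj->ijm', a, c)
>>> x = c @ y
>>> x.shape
(31, 19)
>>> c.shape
(31, 31)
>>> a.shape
(19, 31, 31)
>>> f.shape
(19,)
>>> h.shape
(19, 31)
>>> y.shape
(31, 19)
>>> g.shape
(19, 31)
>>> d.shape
(31, 19)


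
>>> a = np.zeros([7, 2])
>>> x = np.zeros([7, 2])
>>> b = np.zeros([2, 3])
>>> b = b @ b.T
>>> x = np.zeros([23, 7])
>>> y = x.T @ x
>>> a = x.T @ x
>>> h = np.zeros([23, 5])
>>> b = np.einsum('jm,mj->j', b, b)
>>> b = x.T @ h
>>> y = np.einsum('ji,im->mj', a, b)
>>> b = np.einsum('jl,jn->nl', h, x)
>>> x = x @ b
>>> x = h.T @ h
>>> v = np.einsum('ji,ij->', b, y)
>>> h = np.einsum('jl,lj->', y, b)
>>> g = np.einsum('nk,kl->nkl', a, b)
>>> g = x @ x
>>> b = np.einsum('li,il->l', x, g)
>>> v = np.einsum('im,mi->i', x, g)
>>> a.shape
(7, 7)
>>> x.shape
(5, 5)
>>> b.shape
(5,)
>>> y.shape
(5, 7)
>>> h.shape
()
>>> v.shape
(5,)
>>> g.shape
(5, 5)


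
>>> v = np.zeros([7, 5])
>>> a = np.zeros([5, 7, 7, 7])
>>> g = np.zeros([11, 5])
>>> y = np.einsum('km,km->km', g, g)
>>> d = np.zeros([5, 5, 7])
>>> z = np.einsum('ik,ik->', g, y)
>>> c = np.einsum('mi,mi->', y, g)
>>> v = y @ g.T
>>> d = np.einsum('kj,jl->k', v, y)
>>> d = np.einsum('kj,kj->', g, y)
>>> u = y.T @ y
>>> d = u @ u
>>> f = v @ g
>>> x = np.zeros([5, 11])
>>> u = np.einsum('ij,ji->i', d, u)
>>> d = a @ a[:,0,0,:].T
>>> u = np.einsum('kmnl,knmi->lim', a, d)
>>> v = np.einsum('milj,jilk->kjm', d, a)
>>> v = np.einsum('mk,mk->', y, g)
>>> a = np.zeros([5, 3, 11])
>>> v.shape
()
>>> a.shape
(5, 3, 11)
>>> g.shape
(11, 5)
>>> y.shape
(11, 5)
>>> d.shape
(5, 7, 7, 5)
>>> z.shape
()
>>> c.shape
()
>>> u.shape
(7, 5, 7)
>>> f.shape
(11, 5)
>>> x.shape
(5, 11)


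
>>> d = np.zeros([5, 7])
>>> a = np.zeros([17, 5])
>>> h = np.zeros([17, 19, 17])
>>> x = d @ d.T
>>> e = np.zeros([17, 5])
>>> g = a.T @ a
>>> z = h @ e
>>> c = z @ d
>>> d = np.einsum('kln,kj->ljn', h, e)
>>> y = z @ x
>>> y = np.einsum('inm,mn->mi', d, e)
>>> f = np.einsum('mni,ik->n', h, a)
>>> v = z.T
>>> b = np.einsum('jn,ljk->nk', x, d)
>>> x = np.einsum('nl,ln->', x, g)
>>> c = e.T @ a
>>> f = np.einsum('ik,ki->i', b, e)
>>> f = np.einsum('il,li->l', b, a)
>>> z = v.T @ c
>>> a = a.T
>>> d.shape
(19, 5, 17)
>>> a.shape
(5, 17)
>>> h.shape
(17, 19, 17)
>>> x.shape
()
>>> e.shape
(17, 5)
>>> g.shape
(5, 5)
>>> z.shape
(17, 19, 5)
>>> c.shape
(5, 5)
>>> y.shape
(17, 19)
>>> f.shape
(17,)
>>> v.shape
(5, 19, 17)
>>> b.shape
(5, 17)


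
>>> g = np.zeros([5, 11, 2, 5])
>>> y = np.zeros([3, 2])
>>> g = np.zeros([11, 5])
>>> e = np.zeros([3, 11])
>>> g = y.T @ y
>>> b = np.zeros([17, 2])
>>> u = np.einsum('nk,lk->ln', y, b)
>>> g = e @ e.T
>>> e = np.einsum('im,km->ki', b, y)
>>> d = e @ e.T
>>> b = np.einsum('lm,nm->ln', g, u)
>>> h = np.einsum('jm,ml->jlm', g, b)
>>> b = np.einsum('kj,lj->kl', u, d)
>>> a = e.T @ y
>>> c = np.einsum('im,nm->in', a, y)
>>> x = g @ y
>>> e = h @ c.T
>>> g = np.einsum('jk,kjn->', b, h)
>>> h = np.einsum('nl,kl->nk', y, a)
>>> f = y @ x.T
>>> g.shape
()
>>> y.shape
(3, 2)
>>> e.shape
(3, 17, 17)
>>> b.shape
(17, 3)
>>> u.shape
(17, 3)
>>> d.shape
(3, 3)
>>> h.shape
(3, 17)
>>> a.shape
(17, 2)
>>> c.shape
(17, 3)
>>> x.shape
(3, 2)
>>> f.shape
(3, 3)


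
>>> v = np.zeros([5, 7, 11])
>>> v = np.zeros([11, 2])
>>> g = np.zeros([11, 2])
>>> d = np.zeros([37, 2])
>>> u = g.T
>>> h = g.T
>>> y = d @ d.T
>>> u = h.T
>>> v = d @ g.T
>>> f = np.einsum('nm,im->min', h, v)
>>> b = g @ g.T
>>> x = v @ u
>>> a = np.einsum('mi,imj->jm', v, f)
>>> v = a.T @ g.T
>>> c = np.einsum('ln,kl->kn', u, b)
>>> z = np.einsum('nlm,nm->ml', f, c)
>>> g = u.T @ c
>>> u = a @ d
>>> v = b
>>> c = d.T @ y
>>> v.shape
(11, 11)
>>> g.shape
(2, 2)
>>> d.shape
(37, 2)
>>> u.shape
(2, 2)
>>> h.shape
(2, 11)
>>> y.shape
(37, 37)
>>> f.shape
(11, 37, 2)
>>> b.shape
(11, 11)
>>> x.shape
(37, 2)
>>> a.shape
(2, 37)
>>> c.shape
(2, 37)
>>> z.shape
(2, 37)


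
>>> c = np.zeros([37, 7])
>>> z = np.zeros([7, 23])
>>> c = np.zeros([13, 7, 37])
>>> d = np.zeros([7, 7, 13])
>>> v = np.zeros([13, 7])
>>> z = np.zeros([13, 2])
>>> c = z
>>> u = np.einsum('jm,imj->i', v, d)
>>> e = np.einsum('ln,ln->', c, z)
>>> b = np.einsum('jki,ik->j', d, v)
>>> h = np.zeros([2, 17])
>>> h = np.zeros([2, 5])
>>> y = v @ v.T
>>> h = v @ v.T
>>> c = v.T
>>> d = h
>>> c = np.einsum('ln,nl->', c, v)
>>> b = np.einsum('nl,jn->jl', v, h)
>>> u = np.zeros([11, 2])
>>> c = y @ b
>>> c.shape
(13, 7)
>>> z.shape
(13, 2)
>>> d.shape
(13, 13)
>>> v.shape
(13, 7)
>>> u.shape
(11, 2)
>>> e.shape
()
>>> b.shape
(13, 7)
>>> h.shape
(13, 13)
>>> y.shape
(13, 13)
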